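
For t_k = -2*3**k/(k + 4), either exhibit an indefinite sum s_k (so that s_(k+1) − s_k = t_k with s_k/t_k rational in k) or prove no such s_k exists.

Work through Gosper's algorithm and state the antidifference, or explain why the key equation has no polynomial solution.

none (Gosper's algorithm certifies no s_k)

t_(k+1)/t_k = 3*(k + 4)/(k + 5).
Take A(k)=3*k + 12, B(k)=k + 5, C(k)=1.
Solve (3*k + 12)·f(k+1) − (k + 4)·f(k) = 1.
deg f ≤ -1 (via 1,1,0).
d = -1 < 0 ⇒ no nonzero polynomial f; not summable.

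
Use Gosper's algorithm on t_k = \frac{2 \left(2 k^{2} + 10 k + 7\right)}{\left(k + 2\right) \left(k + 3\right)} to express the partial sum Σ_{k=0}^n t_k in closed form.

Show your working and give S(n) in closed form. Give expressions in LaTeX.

S(n) = \frac{4 n^{2} + 11 n + 7}{n + 3}

t_(k+1)/t_k = (k + 2)*(10*k + 2*(k + 1)**2 + 17)/((k + 4)*(2*k**2 + 10*k + 7)).
Normal form (A,B,C) = (k + 2, k + 4, k**2 + 5*k + 7/2).
Set up (k + 2)·f(k+1) − (k + 3)·f(k) − (k**2 + 5*k + 7/2) = 0.
From deg A=1, deg B=1, deg C=2: d=2.
Coefficient equations give f(k) = k*(4*k + 3)/4.
Certificate R = B(k−1)f/C = k*(k + 3)*(4*k + 3)/(2*(2*k**2 + 10*k + 7)) gives s_k = k*(4*k + 3)/(k + 2).
Check: Δs_k = 2*(2*k**2 + 10*k + 7)/(k**2 + 5*k + 6). ✓
Σ_(k=0)^n t_k = s_(n+1) − s_(0) = ((4*n**2 + 11*n + 7)/(n + 3)) − (0), i.e. (4*n**2 + 11*n + 7)/(n + 3).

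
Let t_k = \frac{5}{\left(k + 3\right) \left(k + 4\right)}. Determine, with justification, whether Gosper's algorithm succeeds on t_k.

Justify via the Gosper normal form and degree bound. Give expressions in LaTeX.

Yes. s_k = \frac{5 k}{3 \left(k + 3\right)}.

Ratio r(k) = (k + 3)/(k + 5).
Normal form (A,B,C) = (k + 3, k + 5, 1).
Set up (k + 3)·f(k+1) − (k + 4)·f(k) − (1) = 0.
Degrees (1,1,0) ⇒ d ≤ 1.
Coefficient equations give f(k) = k/3.
R(k) = B(k−1)·f(k)/C(k) = k*(k + 4)/3; s_k = R·t_k = 5*k/(3*(k + 3)).
Verify: 5/(k**2 + 7*k + 12) matches t_k.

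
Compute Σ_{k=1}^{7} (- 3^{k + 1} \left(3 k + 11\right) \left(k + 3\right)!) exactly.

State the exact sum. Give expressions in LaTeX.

Σ = -785682374184

The ratio is 3*(k + 4)*(3*k + 14)/(3*k + 11).
Gosper form: A/B · C(k+1)/C(k) with A=3*k + 12, B=1, C=k + 11/3.
Key eq: (3*k + 12)·f(k+1) = (1)·f(k) + (k + 11/3).
Bound: deg f ≤ 0.
Solve for f: f(k) = 1/3 (degree 0 ≤ 0).
So s_k = (B(k−1)f/C)·t_k = (1/(3*k + 11))·t_k = -3**(k + 1)*factorial(k + 3).
s_(k+1) − s_k = -3**(k + 1)*(3*k + 11)*factorial(k + 3) = t_k.
Telescoping: Σ = s_(8) − s_(1) = -785682374400 − (-216) = -785682374184.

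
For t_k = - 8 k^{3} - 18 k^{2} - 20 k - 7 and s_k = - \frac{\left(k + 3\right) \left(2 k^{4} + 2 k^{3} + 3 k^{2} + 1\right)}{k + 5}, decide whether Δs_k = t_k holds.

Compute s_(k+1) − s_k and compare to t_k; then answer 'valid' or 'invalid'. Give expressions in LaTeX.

Invalid: residual \frac{2 \left(6 k^{4} + 56 k^{3} + 107 k^{2} + 107 k + 34\right)}{k^{2} + 11 k + 30} ≠ 0.

s_(k+1) = -(k + 4)*(2*(k + 1)**4 + 2*(k + 1)**3 + 3*(k + 1)**2 + 1)/(k + 6)
s_(k+1) − s_k = (-8*k**5 - 94*k**4 - 346*k**3 - 553*k**2 - 463*k - 142)/(k**2 + 11*k + 30)
(s_(k+1) − s_k) − t_k = 2*(6*k**4 + 56*k**3 + 107*k**2 + 107*k + 34)/(k**2 + 11*k + 30)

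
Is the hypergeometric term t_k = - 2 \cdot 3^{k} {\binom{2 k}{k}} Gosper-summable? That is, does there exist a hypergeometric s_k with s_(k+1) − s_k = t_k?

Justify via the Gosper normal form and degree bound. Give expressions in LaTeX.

No. Not Gosper-summable.

t_(k+1)/t_k = 6*(2*k + 1)/(k + 1).
Take A(k)=12*k + 6, B(k)=k + 1, C(k)=1.
f must satisfy (12*k + 6)·f(k+1) − (k)·f(k) = 1.
Bound: deg f ≤ -1.
d = -1 < 0 ⇒ no nonzero polynomial f; not summable.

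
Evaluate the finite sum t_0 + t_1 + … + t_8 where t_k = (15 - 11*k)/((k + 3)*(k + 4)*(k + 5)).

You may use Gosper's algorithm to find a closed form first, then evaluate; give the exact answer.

The ratio is (k + 3)*(11*k - 4)/((k + 6)*(11*k - 15)).
Take A(k)=k + 3, B(k)=k + 6, C(k)=k - 15/11.
Set up (k + 3)·f(k+1) − (k + 5)·f(k) − (k - 15/11) = 0.
deg f ≤ 2 (via 1,1,1).
A polynomial solution: f(k) = k*(3*k - 23)/44.
So s_k = (B(k−1)f/C)·t_k = (k*(k + 5)*(3*k - 23)/(4*(11*k - 15)))·t_k = k*(23 - 3*k)/(4*(k + 3)*(k + 4)).
Δs = (15 - 11*k)/(k**3 + 12*k**2 + 47*k + 60), as required.
Σ_(k=0)^(8) t_k = s_(9) − s_(0) = -3/52 − (0) = -3/52.

Σ = -3/52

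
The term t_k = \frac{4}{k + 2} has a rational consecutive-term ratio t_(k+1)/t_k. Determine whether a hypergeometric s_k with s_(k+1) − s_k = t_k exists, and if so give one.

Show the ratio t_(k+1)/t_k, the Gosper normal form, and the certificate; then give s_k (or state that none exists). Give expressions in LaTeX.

Compute t_(k+1)/t_k: get (k + 2)/(k + 3).
Gosper form: A/B · C(k+1)/C(k) with A=k + 2, B=k + 3, C=1.
Set up (k + 2)·f(k+1) − (k + 2)·f(k) − (1) = 0.
deg f ≤ 0 (via 1,1,0).
f = c0 ⇒ A·f(k+1) − B(k−1)·f(k) − C = -1. The system {-1 = 0} is inconsistent; no antidifference.

none (Gosper's algorithm certifies no s_k)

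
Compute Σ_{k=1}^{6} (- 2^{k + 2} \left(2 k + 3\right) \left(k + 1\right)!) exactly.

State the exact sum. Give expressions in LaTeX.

Step 1: r(k) = 2*(k + 2)*(2*k + 5)/(2*k + 3).
Take A(k)=2*k + 4, B(k)=1, C(k)=k + 3/2.
f must satisfy (2*k + 4)·f(k+1) − (1)·f(k) = k + 3/2.
d = 0 from the (1,0,1) case.
Coefficient equations give f(k) = 1/2.
Then R = B(k−1)f/C = 1/(2*k + 3), so s_k = R(k)·t_k = -2**(k + 2)*factorial(k + 1).
s_(k+1) − s_k = -2**(k + 2)*(2*k + 3)*factorial(k + 1) = t_k.
Telescoping: Σ = s_(7) − s_(1) = -20643840 − (-16) = -20643824.

Σ = -20643824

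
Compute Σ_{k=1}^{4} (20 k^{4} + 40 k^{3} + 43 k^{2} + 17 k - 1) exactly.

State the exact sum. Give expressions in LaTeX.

The ratio is (20*k**4 + 120*k**3 + 283*k**2 + 303*k + 119)/(20*k**4 + 40*k**3 + 43*k**2 + 17*k - 1).
Normal form (A,B,C) = (1, 1, k**4 + 2*k**3 + 43*k**2/20 + 17*k/20 - 1/20).
Solve (1)·f(k+1) − (1)·f(k) = k**4 + 2*k**3 + 43*k**2/20 + 17*k/20 - 1/20.
deg f ≤ 5 (via 0,0,4).
Solving with deg f ≤ 5: f(k) = k*(4*k**4 + k**2 - 3*k - 3)/20.
R(k) = B(k−1)·f(k)/C(k) = k*(4*k**4 + k**2 - 3*k - 3)/(20*k**4 + 40*k**3 + 43*k**2 + 17*k - 1); s_k = R·t_k = k*(4*k**4 + k**2 - 3*k - 3).
Check: Δs_k = 20*k**4 + 40*k**3 + 43*k**2 + 17*k - 1. ✓
Σ_(k=1)^(4) t_k = s_(5) − s_(1) = 12535 − (-1) = 12536.

Σ = 12536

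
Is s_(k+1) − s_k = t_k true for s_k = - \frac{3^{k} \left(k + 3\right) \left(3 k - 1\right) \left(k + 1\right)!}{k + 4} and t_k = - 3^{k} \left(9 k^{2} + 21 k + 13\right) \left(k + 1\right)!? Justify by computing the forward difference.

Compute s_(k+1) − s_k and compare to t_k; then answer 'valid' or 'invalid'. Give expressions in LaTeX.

s_(k+1) = -3**(k + 1)*(k + 4)*(3*k + 2)*factorial(k + 2)/(k + 5)
s_(k+1) − s_k = -3**k*(9*k**4 + 93*k**3 + 325*k**2 + 443*k + 207)*factorial(k + 1)/((k + 4)*(k + 5))
(s_(k+1) − s_k) − t_k = 3**k*(9*k**3 + 57*k**2 + 94*k + 53)*factorial(k + 1)/((k + 4)*(k + 5))

Invalid: residual \frac{3^{k} \left(9 k^{3} + 57 k^{2} + 94 k + 53\right) \left(k + 1\right)!}{\left(k + 4\right) \left(k + 5\right)} ≠ 0.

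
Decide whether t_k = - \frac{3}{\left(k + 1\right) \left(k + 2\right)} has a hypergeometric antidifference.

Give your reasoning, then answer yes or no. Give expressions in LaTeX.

Yes. s_k = - \frac{3 k}{k + 1}.

Step 1: r(k) = (k + 1)/(k + 3).
Gosper form: A/B · C(k+1)/C(k) with A=k + 1, B=k + 3, C=1.
Solve (k + 1)·f(k+1) − (k + 2)·f(k) = 1.
Bound: deg f ≤ 1.
Solve for f: f(k) = k (degree 1 ≤ 1).
Get s_k = R·t_k = -3*k/(k + 1) with R(k) = B(k−1)f(k)/C(k) = k*(k + 2).
Verify: -3/(k**2 + 3*k + 2) matches t_k.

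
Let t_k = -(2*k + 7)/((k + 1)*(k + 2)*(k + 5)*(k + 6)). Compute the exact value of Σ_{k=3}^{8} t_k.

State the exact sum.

Σ = -27/1120

Ratio r(k) = (k + 1)*(k + 5)*(2*k + 9)/((k + 3)*(k + 7)*(2*k + 7)).
Factor: A=k + 1; B=k + 7; C=k**3 + 21*k**2/2 + 73*k/2 + 42.
Set up (k + 1)·f(k+1) − (k + 6)·f(k) − (k**3 + 21*k**2/2 + 73*k/2 + 42) = 0.
Bound: deg f ≤ 5.
Coefficient equations give f(k) = k*(k + 2)*(k + 3)*(k + 4)*(k + 6)/10.
R(k) = B(k−1)·f(k)/C(k) = k*(k + 2)*(k + 6)**2/(5*(2*k + 7)); s_k = R·t_k = k*(-k - 6)/(5*(k**2 + 6*k + 5)).
Δs = (-2*k - 7)/(k**4 + 14*k**3 + 65*k**2 + 112*k + 60), as required.
Sum = s_(9) − s_(3); s_(9) = -27/140, s_(3) = -27/160 ⇒ -27/1120.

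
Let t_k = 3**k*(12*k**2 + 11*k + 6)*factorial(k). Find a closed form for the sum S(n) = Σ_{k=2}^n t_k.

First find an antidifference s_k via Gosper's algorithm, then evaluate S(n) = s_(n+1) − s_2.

S(n) = 12*3**n*n**2*factorial(n) + 15*3**n*n*factorial(n) + 3*3**n*factorial(n) - 90

Ratio r(k) = 3*(12*k**3 + 47*k**2 + 64*k + 29)/(12*k**2 + 11*k + 6).
Factor: A=3*k + 3; B=1; C=k**2 + 11*k/12 + 1/2.
Solve (3*k + 3)·f(k+1) − (1)·f(k) = k**2 + 11*k/12 + 1/2.
d = 1 from the (1,0,2) case.
Solve for f: f(k) = (4*k - 3)/12 (degree 1 ≤ 1).
R(k) = B(k−1)·f(k)/C(k) = (4*k - 3)/(12*k**2 + 11*k + 6); s_k = R·t_k = 3**k*(4*k - 3)*factorial(k).
Δs = 3**k*(12*k**2 + 11*k + 6)*factorial(k), as required.
s_(n+1) = 3**(n + 1)*(4*n + 1)*factorial(n + 1) and s_(2) = 90, so S(n) = 12*3**n*n**2*factorial(n) + 15*3**n*n*factorial(n) + 3*3**n*factorial(n) - 90.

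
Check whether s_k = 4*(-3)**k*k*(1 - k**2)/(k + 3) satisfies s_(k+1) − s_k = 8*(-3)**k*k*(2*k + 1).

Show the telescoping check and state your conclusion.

s_(k+1) = 12*(-3)**k*(k + 1)*((k + 1)**2 - 1)/(k + 4)
s_(k+1) − s_k = 8*(-3)**k*k*(2*k**3 + 11*k**2 + 16*k + 7)/(k**2 + 7*k + 12)
(s_(k+1) − s_k) − t_k = 8*(-3)**k*k*(-4*k**2 - 15*k - 5)/(k**2 + 7*k + 12)

Invalid: residual 8*(-3)**k*k*(-4*k**2 - 15*k - 5)/(k**2 + 7*k + 12) ≠ 0.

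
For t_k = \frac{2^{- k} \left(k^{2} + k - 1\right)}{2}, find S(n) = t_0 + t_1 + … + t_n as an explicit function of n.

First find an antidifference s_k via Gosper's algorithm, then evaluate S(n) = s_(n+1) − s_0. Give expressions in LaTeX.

r(k) = (k + (k + 1)**2)/(2*(k**2 + k - 1)) after simplifying.
Take A(k)=1/2, B(k)=1, C(k)=k**2 + k - 1.
Solve (1/2)·f(k+1) − (1)·f(k) = k**2 + k - 1.
From deg A=0, deg B=0, deg C=2: d=2.
Solving with deg f ≤ 2: f(k) = -2*(k**2 + 3*k + 3).
Get s_k = R·t_k = (-k**2 - 3*k - 3)/2**k with R(k) = B(k−1)f(k)/C(k) = -2*(k**2 + 3*k + 3)/(k**2 + k - 1).
Verify: (k**2 + k - 1)/(2*2**k) matches t_k.
Telescope: S(n) = s_(n+1) − s_(0) = 2**(-n - 1)*(-n**2 - 5*n - 7) − (-3) = (6*2**n - n**2 - 5*n - 7)/(2*2**n).

S(n) = \frac{2^{- n} \left(6 \cdot 2^{n} - n^{2} - 5 n - 7\right)}{2}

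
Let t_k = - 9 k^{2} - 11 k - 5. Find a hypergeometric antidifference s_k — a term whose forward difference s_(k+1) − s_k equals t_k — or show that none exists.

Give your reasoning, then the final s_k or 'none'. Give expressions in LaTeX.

Ratio r(k) = (9*k**2 + 29*k + 25)/(9*k**2 + 11*k + 5).
A = 1, B = 1, C = k**2 + 11*k/9 + 5/9.
Solve (1)·f(k+1) − (1)·f(k) = k**2 + 11*k/9 + 5/9.
deg f ≤ 3 (via 0,0,2).
Match coefficients ⇒ f(k) = k*(3*k**2 + k + 1)/9.
Then R = B(k−1)f/C = k*(3*k**2 + k + 1)/(9*k**2 + 11*k + 5), so s_k = R(k)·t_k = k*(-3*k**2 - k - 1).
Δs = -9*k**2 - 11*k - 5, as required.

s_k = k \left(- 3 k^{2} - k - 1\right)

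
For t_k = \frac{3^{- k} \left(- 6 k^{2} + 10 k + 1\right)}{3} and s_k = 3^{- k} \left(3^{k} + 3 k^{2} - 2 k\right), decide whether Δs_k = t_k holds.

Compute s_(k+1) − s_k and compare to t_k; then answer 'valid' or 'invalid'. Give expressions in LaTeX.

s_(k+1) = (3*3**k + 3*k**2 + 4*k + 1)/(3*3**k)
s_(k+1) − s_k = (-6*k**2 + 10*k + 1)/(3*3**k)
(s_(k+1) − s_k) − t_k = 0

Valid — Δs_k = t_k.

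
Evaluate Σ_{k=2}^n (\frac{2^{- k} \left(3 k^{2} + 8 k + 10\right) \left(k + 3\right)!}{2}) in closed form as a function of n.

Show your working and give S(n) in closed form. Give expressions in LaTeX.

S(n) = -150 + \frac{3 \cdot 2^{- n} n \left(n + 4\right)!}{2} + 2^{- n} \left(n + 4\right)!

t_(k+1)/t_k = (k + 4)*(8*k + 3*(k + 1)**2 + 18)/(2*(3*k**2 + 8*k + 10)).
Gosper form: A/B · C(k+1)/C(k) with A=k/2 + 2, B=1, C=k**2 + 8*k/3 + 10/3.
Set up (k/2 + 2)·f(k+1) − (1)·f(k) − (k**2 + 8*k/3 + 10/3) = 0.
From deg A=1, deg B=0, deg C=2: d=1.
Match coefficients ⇒ f(k) = 2*(3*k - 1)/3.
So s_k = (B(k−1)f/C)·t_k = (2*(3*k - 1)/(3*k**2 + 8*k + 10))·t_k = (3*k - 1)*factorial(k + 3)/2**k.
Check: Δs_k = (3*k**2 + 8*k + 10)*factorial(k + 3)/(2*2**k). ✓
Σ_(k=2)^n t_k = s_(n+1) − s_(2) = (2**(-n - 1)*(3*n + 2)*factorial(n + 4)) − (150), i.e. -150 + 3*n*factorial(n + 4)/(2*2**n) + factorial(n + 4)/2**n.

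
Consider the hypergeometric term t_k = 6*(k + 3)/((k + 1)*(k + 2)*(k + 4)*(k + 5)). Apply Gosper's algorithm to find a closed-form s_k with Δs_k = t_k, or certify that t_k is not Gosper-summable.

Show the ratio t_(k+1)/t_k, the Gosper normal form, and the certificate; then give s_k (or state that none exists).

s_k = 3*k*(k + 5)/(4*(k**2 + 5*k + 4))

r(k) = (k + 1)*(k + 4)**2/((k + 3)**2*(k + 6)) after simplifying.
Take A(k)=k + 1, B(k)=k + 6, C(k)=k**2 + 6*k + 9.
f must satisfy (k + 1)·f(k+1) − (k + 5)·f(k) = k**2 + 6*k + 9.
deg f ≤ 4 (via 1,1,2).
A polynomial solution: f(k) = k*(k + 2)*(k + 3)*(k + 5)/8.
Then R = B(k−1)f/C = k*(k + 2)*(k + 5)**2/(8*(k + 3)), so s_k = R(k)·t_k = 3*k*(k + 5)/(4*(k**2 + 5*k + 4)).
Δs = 6*(k + 3)/(k**4 + 12*k**3 + 49*k**2 + 78*k + 40), as required.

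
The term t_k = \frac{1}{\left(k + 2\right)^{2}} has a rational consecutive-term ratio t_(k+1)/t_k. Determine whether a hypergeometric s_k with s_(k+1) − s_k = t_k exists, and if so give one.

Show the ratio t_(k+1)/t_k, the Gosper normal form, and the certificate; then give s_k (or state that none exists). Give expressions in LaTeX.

The ratio is (k + 2)**2/(k + 3)**2.
A = k**2 + 4*k + 4, B = k**2 + 6*k + 9, C = 1.
f must satisfy (k**2 + 4*k + 4)·f(k+1) − (k**2 + 4*k + 4)·f(k) = 1.
deg f ≤ 0 (via 2,2,0).
Generic f = c0 gives residual -1; -1 = 0 cannot hold, so t_k is not Gosper-summable.

none — t_k is not Gosper-summable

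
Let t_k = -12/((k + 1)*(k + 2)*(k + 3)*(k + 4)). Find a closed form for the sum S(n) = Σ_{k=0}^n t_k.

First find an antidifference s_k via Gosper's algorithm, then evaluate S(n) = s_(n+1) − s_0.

The ratio is (k + 1)/(k + 5).
Gosper form: A/B · C(k+1)/C(k) with A=k + 1, B=k + 5, C=1.
Need (k + 1)·f(k+1) − (k + 4)·f(k) = 1.
deg f ≤ 3 (via 1,1,0).
Coefficient equations give f(k) = k*(k**2 + 6*k + 11)/18.
Certificate R = B(k−1)f/C = k*(k + 4)*(k**2 + 6*k + 11)/18 gives s_k = 2*k*(-k**2 - 6*k - 11)/(3*(k + 1)*(k + 2)*(k + 3)).
Δs = -12/(k**4 + 10*k**3 + 35*k**2 + 50*k + 24), as required.
Σ_(k=0)^n t_k = s_(n+1) − s_(0) = (2*(-n**3 - 9*n**2 - 26*n - 18)/(3*(n**3 + 9*n**2 + 26*n + 24))) − (0), i.e. 2*(-n**3 - 9*n**2 - 26*n - 18)/(3*(n**3 + 9*n**2 + 26*n + 24)).

S(n) = 2*(-n**3 - 9*n**2 - 26*n - 18)/(3*(n**3 + 9*n**2 + 26*n + 24))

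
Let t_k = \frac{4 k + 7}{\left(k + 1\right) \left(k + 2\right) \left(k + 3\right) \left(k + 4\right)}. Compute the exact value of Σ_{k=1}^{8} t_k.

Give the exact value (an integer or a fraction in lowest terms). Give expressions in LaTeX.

The ratio is (k + 1)*(4*k + 11)/((k + 5)*(4*k + 7)).
A = k + 1, B = k + 5, C = k + 7/4.
f must satisfy (k + 1)·f(k+1) − (k + 4)·f(k) = k + 7/4.
Bound: deg f ≤ 3.
A polynomial solution: f(k) = k*(k**2 + 6*k + 7)/8.
Certificate R = B(k−1)f/C = k*(k + 4)*(k**2 + 6*k + 7)/(2*(4*k + 7)) gives s_k = k*(k**2 + 6*k + 7)/(2*(k + 1)*(k + 2)*(k + 3)).
Δs = (4*k + 7)/(k**4 + 10*k**3 + 35*k**2 + 50*k + 24), as required.
Telescoping: Σ = s_(9) − s_(1) = 213/440 − (7/24) = 127/660.

Σ = 127/660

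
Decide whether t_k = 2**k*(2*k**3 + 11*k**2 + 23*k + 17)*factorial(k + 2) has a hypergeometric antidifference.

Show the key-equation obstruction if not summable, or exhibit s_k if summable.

Ratio r(k) = 2*(2*k**4 + 23*k**3 + 102*k**2 + 206*k + 159)/(2*k**3 + 11*k**2 + 23*k + 17).
Gosper form: A/B · C(k+1)/C(k) with A=2*k + 6, B=1, C=k**3 + 11*k**2/2 + 23*k/2 + 17/2.
Solve (2*k + 6)·f(k+1) − (1)·f(k) = k**3 + 11*k**2/2 + 23*k/2 + 17/2.
deg f ≤ 2 (via 1,0,3).
A polynomial solution: f(k) = (k**2 + k + 1)/2.
Get s_k = R·t_k = 2**k*(k**2 + k + 1)*factorial(k + 2) with R(k) = B(k−1)f(k)/C(k) = (k**2 + k + 1)/(2*k**3 + 11*k**2 + 23*k + 17).
Check: Δs_k = 2**k*(2*k**3 + 11*k**2 + 23*k + 17)*factorial(k + 2). ✓

Yes. s_k = 2**k*(k**2 + k + 1)*factorial(k + 2).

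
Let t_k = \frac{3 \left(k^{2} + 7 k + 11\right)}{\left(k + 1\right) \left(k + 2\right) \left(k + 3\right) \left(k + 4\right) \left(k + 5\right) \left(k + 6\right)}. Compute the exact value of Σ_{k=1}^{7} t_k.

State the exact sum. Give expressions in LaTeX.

Ratio r(k) = (k + 1)*(7*k + (k + 1)**2 + 18)/((k + 7)*(k**2 + 7*k + 11)).
So A=k + 1 and B=k + 7, with C=k**2 + 7*k + 11.
Need (k + 1)·f(k+1) − (k + 6)·f(k) = k**2 + 7*k + 11.
Degrees (1,1,2) ⇒ d ≤ 5.
A polynomial solution: f(k) = k*(k + 2)*(k + 4)*(k**2 + 9*k + 23)/45.
Get s_k = R·t_k = k*(k**2 + 9*k + 23)/(15*(k**3 + 9*k**2 + 23*k + 15)) with R(k) = B(k−1)f(k)/C(k) = k*(k + 2)*(k + 4)*(k + 6)*(k**2 + 9*k + 23)/(45*(k**2 + 7*k + 11)).
Check: Δs_k = 3*(k**2 + 7*k + 11)/(k**6 + 21*k**5 + 175*k**4 + 735*k**3 + 1624*k**2 + 1764*k + 720). ✓
Evaluate s at k=8 and k=1: 424/6435 and 11/240; difference 413/20592.

Σ = 413/20592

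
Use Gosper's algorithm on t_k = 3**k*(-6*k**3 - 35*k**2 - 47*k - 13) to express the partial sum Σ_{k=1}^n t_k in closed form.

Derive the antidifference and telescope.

t_(k+1)/t_k = 3*(6*k**3 + 53*k**2 + 135*k + 101)/(6*k**3 + 35*k**2 + 47*k + 13).
Take A(k)=3, B(k)=1, C(k)=k**3 + 35*k**2/6 + 47*k/6 + 13/6.
f must satisfy (3)·f(k+1) − (1)·f(k) = k**3 + 35*k**2/6 + 47*k/6 + 13/6.
d = 3 from the (0,0,3) case.
A polynomial solution: f(k) = (3*k + 1)*(k**2 + k - 1)/6.
So s_k = (B(k−1)f/C)·t_k = ((3*k + 1)*(k**2 + k - 1)/(6*k**3 + 35*k**2 + 47*k + 13))·t_k = 3**k*(-3*k**3 - 4*k**2 + 2*k + 1).
Check: Δs_k = 3**k*(-6*k**3 - 35*k**2 - 47*k - 13). ✓
s_(n+1) = 3**(n + 1)*(-3*n**3 - 13*n**2 - 15*n - 4) and s_(1) = -12, so S(n) = -9*3**n*n**3 - 39*3**n*n**2 - 45*3**n*n - 12*3**n + 12.

S(n) = -9*3**n*n**3 - 39*3**n*n**2 - 45*3**n*n - 12*3**n + 12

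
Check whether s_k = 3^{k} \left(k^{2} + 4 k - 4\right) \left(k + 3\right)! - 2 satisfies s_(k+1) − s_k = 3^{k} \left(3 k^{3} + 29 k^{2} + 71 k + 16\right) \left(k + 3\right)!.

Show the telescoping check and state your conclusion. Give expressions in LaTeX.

s_(k+1) = 3**(k + 1)*(4*k + (k + 1)**2)*factorial(k + 4) - 2
s_(k+1) − s_k = 3**k*(3*k**3 + 29*k**2 + 71*k + 16)*factorial(k + 3)
(s_(k+1) − s_k) − t_k = 0

Valid — Δs_k = t_k.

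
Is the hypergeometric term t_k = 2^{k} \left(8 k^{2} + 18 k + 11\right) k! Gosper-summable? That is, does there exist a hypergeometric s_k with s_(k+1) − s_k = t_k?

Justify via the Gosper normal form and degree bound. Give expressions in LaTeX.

The ratio is 2*(8*k**3 + 42*k**2 + 71*k + 37)/(8*k**2 + 18*k + 11).
So A=2*k + 2 and B=1, with C=k**2 + 9*k/4 + 11/8.
Key eq: (2*k + 2)·f(k+1) = (1)·f(k) + (k**2 + 9*k/4 + 11/8).
Degrees (1,0,2) ⇒ d ≤ 1.
A polynomial solution: f(k) = (4*k + 3)/8.
R(k) = B(k−1)·f(k)/C(k) = (4*k + 3)/(8*k**2 + 18*k + 11); s_k = R·t_k = 2**k*(4*k + 3)*factorial(k).
Δs = 2**k*(8*k**2 + 18*k + 11)*factorial(k), as required.

Yes. s_k = 2^{k} \left(4 k + 3\right) k!.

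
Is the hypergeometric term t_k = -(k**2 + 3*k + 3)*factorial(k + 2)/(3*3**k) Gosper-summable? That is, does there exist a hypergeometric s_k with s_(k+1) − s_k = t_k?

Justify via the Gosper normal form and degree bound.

Step 1: r(k) = (k + 3)*(3*k + (k + 1)**2 + 6)/(3*(k**2 + 3*k + 3)).
Factor: A=k/3 + 1; B=1; C=k**2 + 3*k + 3.
Set up (k/3 + 1)·f(k+1) − (1)·f(k) − (k**2 + 3*k + 3) = 0.
Bound: deg f ≤ 1.
Coefficient equations give f(k) = 3*(k + 2).
Then R = B(k−1)f/C = 3*(k + 2)/(k**2 + 3*k + 3), so s_k = R(k)·t_k = -(k + 2)*factorial(k + 2)/3**k.
Check: Δs_k = -(k**2 + 3*k + 3)*factorial(k + 2)/(3*3**k). ✓

Yes. s_k = -(k + 2)*factorial(k + 2)/3**k.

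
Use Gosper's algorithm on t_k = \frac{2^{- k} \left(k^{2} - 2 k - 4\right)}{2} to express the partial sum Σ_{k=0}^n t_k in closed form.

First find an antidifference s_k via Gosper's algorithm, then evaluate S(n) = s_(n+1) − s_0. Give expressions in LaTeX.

The ratio is (k**2 - 5)/(2*(k**2 - 2*k - 4)).
Take A(k)=1/2, B(k)=1, C(k)=k**2 - 2*k - 4.
Need (1/2)·f(k+1) − (1)·f(k) = k**2 - 2*k - 4.
d = 2 from the (0,0,2) case.
Solve for f: f(k) = -2*(k**2 - 3) (degree 2 ≤ 2).
Get s_k = R·t_k = (3 - k**2)/2**k with R(k) = B(k−1)f(k)/C(k) = -2*(k**2 - 3)/(k**2 - 2*k - 4).
Δs = (k**2 - 2*k - 4)/(2*2**k), as required.
Evaluate: s_(n+1) = 2**(-n - 1)*(-n**2 - 2*n + 2); subtract s_(0) = 3 ⇒ S(n) = (-6*2**n - n**2 - 2*n + 2)/(2*2**n).

S(n) = \frac{2^{- n} \left(- 6 \cdot 2^{n} - n^{2} - 2 n + 2\right)}{2}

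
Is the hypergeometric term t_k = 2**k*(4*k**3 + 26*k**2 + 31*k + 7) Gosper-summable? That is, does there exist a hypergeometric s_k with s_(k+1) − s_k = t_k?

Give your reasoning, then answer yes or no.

r(k) = 2*(4*k**3 + 38*k**2 + 95*k + 68)/(4*k**3 + 26*k**2 + 31*k + 7) after simplifying.
So A=2 and B=1, with C=k**3 + 13*k**2/2 + 31*k/4 + 7/4.
Solve (2)·f(k+1) − (1)·f(k) = k**3 + 13*k**2/2 + 31*k/4 + 7/4.
Bound: deg f ≤ 3.
Match coefficients ⇒ f(k) = (4*k**3 + 2*k**2 - k - 3)/4.
Certificate R = B(k−1)f/C = (4*k**3 + 2*k**2 - k - 3)/(4*k**3 + 26*k**2 + 31*k + 7) gives s_k = 2**k*(4*k**3 + 2*k**2 - k - 3).
Check: Δs_k = 2**k*(4*k**3 + 26*k**2 + 31*k + 7). ✓

Yes. s_k = 2**k*(4*k**3 + 2*k**2 - k - 3).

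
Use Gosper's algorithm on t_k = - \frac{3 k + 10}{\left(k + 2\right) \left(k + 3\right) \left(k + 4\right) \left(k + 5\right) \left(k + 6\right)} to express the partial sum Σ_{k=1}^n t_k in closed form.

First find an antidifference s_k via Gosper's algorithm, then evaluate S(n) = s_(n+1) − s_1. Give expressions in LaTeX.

S(n) = \frac{n \left(- n^{2} - 14 n - 63\right)}{90 \left(n^{3} + 14 n^{2} + 63 n + 90\right)}

Ratio r(k) = (k + 2)*(3*k + 13)/((k + 7)*(3*k + 10)).
Normal form (A,B,C) = (k + 2, k + 7, k + 10/3).
Set up (k + 2)·f(k+1) − (k + 6)·f(k) − (k + 10/3) = 0.
deg f ≤ 4 (via 1,1,1).
Solve for f: f(k) = k*(k + 3)*(k**2 + 11*k + 38)/120 (degree 4 ≤ 4).
R(k) = B(k−1)·f(k)/C(k) = k*(k + 3)*(k + 6)*(k**2 + 11*k + 38)/(40*(3*k + 10)); s_k = R·t_k = k*(-k**2 - 11*k - 38)/(40*(k**3 + 11*k**2 + 38*k + 40)).
s_(k+1) − s_k = (-3*k - 10)/(k**5 + 20*k**4 + 155*k**3 + 580*k**2 + 1044*k + 720) = t_k.
s_(n+1) = (-n**3 - 14*n**2 - 63*n - 50)/(40*(n**3 + 14*n**2 + 63*n + 90)) and s_(1) = -1/72, so S(n) = n*(-n**2 - 14*n - 63)/(90*(n**3 + 14*n**2 + 63*n + 90)).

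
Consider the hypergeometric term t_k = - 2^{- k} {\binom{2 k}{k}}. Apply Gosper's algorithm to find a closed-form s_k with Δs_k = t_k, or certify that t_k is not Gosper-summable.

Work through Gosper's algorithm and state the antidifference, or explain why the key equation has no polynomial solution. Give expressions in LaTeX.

Compute t_(k+1)/t_k: get (2*k + 1)/(k + 1).
Take A(k)=2*k + 1, B(k)=k + 1, C(k)=1.
Need (2*k + 1)·f(k+1) − (k)·f(k) = 1.
Degrees (1,1,0) ⇒ d ≤ -1.
deg f ≤ -1 is impossible — no certificate.

none (Gosper's algorithm certifies no s_k)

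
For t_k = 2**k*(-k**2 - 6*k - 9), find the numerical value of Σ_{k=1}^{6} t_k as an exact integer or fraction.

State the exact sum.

Σ = -8436

Compute t_(k+1)/t_k: get 2*(k**2 + 8*k + 16)/(k**2 + 6*k + 9).
Gosper form: A/B · C(k+1)/C(k) with A=2, B=1, C=k**2 + 6*k + 9.
Set up (2)·f(k+1) − (1)·f(k) − (k**2 + 6*k + 9) = 0.
From deg A=0, deg B=0, deg C=2: d=2.
Match coefficients ⇒ f(k) = k**2 + 2*k + 3.
So s_k = (B(k−1)f/C)·t_k = ((k**2 + 2*k + 3)/(k + 3)**2)·t_k = 2**k*(-k**2 - 2*k - 3).
Verify: 2**k*(-k**2 - 6*k - 9) matches t_k.
Σ_(k=1)^(6) t_k = s_(7) − s_(1) = -8448 − (-12) = -8436.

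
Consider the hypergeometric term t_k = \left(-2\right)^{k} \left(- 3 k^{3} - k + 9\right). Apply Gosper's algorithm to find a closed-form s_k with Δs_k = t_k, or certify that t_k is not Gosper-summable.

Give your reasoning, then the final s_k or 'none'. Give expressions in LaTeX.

s_k = \left(-2\right)^{k} \left(k^{3} - 2 k^{2} + k - 3\right)

Step 1: r(k) = 2*(-k - 3*(k + 1)**3 + 8)/(3*k**3 + k - 9).
Take A(k)=-2, B(k)=1, C(k)=k**3 + k/3 - 3.
Need (-2)·f(k+1) − (1)·f(k) = k**3 + k/3 - 3.
deg f ≤ 3 (via 0,0,3).
A polynomial solution: f(k) = -(k**3 - 2*k**2 + k - 3)/3.
Get s_k = R·t_k = (-2)**k*(k**3 - 2*k**2 + k - 3) with R(k) = B(k−1)f(k)/C(k) = -(k**3 - 2*k**2 + k - 3)/(3*k**3 + k - 9).
Verify: (-2)**k*(-3*k**3 - k + 9) matches t_k.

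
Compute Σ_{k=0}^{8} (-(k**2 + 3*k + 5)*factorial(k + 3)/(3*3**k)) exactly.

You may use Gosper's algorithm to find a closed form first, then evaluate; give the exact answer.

r(k) = (k + 4)*(3*k + (k + 1)**2 + 8)/(3*(k**2 + 3*k + 5)) after simplifying.
Gosper form: A/B · C(k+1)/C(k) with A=k/3 + 4/3, B=1, C=k**2 + 3*k + 5.
Set up (k/3 + 4/3)·f(k+1) − (1)·f(k) − (k**2 + 3*k + 5) = 0.
Degrees (1,0,2) ⇒ d ≤ 1.
Solving with deg f ≤ 1: f(k) = 3*(k + 1).
Certificate R = B(k−1)f/C = 3*(k + 1)/(k**2 + 3*k + 5) gives s_k = -(k + 1)*factorial(k + 3)/3**k.
Verify: -(k**2 + 3*k + 5)*factorial(k + 3)/(3*3**k) matches t_k.
Σ_(k=0)^(8) t_k = s_(9) − s_(0) = -19712000/81 − (-6) = -19711514/81.

Σ = -19711514/81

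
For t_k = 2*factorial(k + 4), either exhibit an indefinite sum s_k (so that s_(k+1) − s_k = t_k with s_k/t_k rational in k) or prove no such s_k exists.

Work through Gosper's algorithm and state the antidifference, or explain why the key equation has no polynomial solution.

none — t_k is not Gosper-summable

The ratio is k + 5.
Normal form (A,B,C) = (k + 5, 1, 1).
Solve (k + 5)·f(k+1) − (1)·f(k) = 1.
deg f ≤ -1 (via 1,0,0).
d = -1 < 0 ⇒ no nonzero polynomial f; not summable.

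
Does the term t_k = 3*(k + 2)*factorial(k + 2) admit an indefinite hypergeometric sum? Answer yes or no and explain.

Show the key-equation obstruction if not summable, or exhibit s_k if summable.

Yes. s_k = 3*factorial(k + 2).

Compute t_(k+1)/t_k: get (k + 3)**2/(k + 2).
So A=k + 3 and B=1, with C=k + 2.
Set up (k + 3)·f(k+1) − (1)·f(k) − (k + 2) = 0.
d = 0 from the (1,0,1) case.
Coefficient equations give f(k) = 1.
R(k) = B(k−1)·f(k)/C(k) = 1/(k + 2); s_k = R·t_k = 3*factorial(k + 2).
Δs = 3*(k + 2)*factorial(k + 2), as required.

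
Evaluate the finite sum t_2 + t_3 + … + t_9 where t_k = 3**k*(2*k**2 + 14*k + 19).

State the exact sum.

Σ = 8384832

t_(k+1)/t_k = 3*(2*k**2 + 18*k + 35)/(2*k**2 + 14*k + 19).
Factor: A=3; B=1; C=k**2 + 7*k + 19/2.
Solve (3)·f(k+1) − (1)·f(k) = k**2 + 7*k + 19/2.
deg f ≤ 2 (via 0,0,2).
Coefficient equations give f(k) = (k**2 + 4*k + 2)/2.
Certificate R = B(k−1)f/C = (k**2 + 4*k + 2)/(2*k**2 + 14*k + 19) gives s_k = 3**k*(k**2 + 4*k + 2).
Check: Δs_k = 3**k*(2*k**2 + 14*k + 19). ✓
Evaluate s at k=10 and k=2: 8384958 and 126; difference 8384832.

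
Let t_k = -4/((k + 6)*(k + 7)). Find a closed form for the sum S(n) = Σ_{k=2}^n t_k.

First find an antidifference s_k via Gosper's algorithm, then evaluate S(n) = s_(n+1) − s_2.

r(k) = (k + 6)/(k + 8) after simplifying.
Normal form (A,B,C) = (k + 6, k + 8, 1).
Solve (k + 6)·f(k+1) − (k + 7)·f(k) = 1.
Degrees (1,1,0) ⇒ d ≤ 1.
Coefficient equations give f(k) = k/6.
R(k) = B(k−1)·f(k)/C(k) = k*(k + 7)/6; s_k = R·t_k = -2*k/(3*k + 18).
Δs = -4/(k**2 + 13*k + 42), as required.
s_(n+1) = 2*(-n - 1)/(3*(n + 7)) and s_(2) = -1/6, so S(n) = (1 - n)/(2*(n + 7)).

S(n) = (1 - n)/(2*(n + 7))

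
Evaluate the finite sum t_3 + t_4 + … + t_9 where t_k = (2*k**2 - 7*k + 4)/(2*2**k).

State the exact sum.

t_(k+1)/t_k = (2*k**2 - 3*k - 1)/(2*(2*k**2 - 7*k + 4)).
Normal form (A,B,C) = (1/2, 1, k**2 - 7*k/2 + 2).
Need (1/2)·f(k+1) − (1)·f(k) = k**2 - 7*k/2 + 2.
Bound: deg f ≤ 2.
A polynomial solution: f(k) = -2*k**2 + 3*k - 3.
R(k) = B(k−1)·f(k)/C(k) = -2*(2*k**2 - 3*k + 3)/(2*k**2 - 7*k + 4); s_k = R·t_k = (-2*k**2 + 3*k - 3)/2**k.
Δs = (2*k**2 - 7*k + 4)/(2*2**k), as required.
Evaluate s at k=10 and k=3: -173/1024 and -3/2; difference 1363/1024.

Σ = 1363/1024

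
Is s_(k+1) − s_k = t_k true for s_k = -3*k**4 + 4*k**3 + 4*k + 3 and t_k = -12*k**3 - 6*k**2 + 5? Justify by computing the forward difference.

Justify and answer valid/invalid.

s_(k+1) = 4*k - 3*(k + 1)**4 + 4*(k + 1)**3 + 7
s_(k+1) − s_k = -12*k**3 - 6*k**2 + 5
(s_(k+1) − s_k) − t_k = 0

valid (s_(k+1) − s_k reduces to t_k)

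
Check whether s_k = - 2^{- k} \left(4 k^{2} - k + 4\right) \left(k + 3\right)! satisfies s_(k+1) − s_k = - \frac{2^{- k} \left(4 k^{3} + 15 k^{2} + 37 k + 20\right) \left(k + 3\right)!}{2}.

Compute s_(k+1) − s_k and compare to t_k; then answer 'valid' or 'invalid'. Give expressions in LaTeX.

Valid — Δs_k = t_k.

s_(k+1) = -(4*k**2 + 7*k + 7)*factorial(k + 4)/(2*2**k)
s_(k+1) − s_k = -(4*k**3 + 15*k**2 + 37*k + 20)*factorial(k + 3)/(2*2**k)
(s_(k+1) − s_k) − t_k = 0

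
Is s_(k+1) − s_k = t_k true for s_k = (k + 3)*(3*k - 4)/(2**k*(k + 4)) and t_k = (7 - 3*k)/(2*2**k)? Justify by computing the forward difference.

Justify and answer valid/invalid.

s_(k+1) = (k + 4)*(3*k - 1)/(2*2**k*(k + 5))
s_(k+1) − s_k = (-3*k**3 - 17*k**2 + 14*k + 104)/(2*2**k*(k**2 + 9*k + 20))
(s_(k+1) − s_k) − t_k = (3*k**2 + 11*k - 36)/(2*2**k*(k**2 + 9*k + 20))

Invalid: residual (3*k**2 + 11*k - 36)/(2*2**k*(k**2 + 9*k + 20)) ≠ 0.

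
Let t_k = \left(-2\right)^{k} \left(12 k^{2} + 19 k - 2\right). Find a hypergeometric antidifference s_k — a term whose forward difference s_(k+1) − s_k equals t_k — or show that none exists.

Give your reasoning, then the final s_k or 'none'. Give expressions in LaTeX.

t_(k+1)/t_k = 2*(-12*k**2 - 43*k - 29)/(12*k**2 + 19*k - 2).
So A=-2 and B=1, with C=k**2 + 19*k/12 - 1/6.
Set up (-2)·f(k+1) − (1)·f(k) − (k**2 + 19*k/12 - 1/6) = 0.
Degrees (0,0,2) ⇒ d ≤ 2.
Solve for f: f(k) = -(4*k**2 + k - 4)/12 (degree 2 ≤ 2).
So s_k = (B(k−1)f/C)·t_k = (-(4*k**2 + k - 4)/(12*k**2 + 19*k - 2))·t_k = (-2)**k*(-4*k**2 - k + 4).
s_(k+1) − s_k = (-2)**k*(12*k**2 + 19*k - 2) = t_k.

s_k = \left(-2\right)^{k} \left(- 4 k^{2} - k + 4\right)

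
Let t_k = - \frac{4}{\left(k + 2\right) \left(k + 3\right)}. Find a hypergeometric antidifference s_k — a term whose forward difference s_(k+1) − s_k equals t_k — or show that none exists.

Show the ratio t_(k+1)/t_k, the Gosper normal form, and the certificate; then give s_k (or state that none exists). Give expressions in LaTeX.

s_k = - \frac{2 k}{k + 2}

Step 1: r(k) = (k + 2)/(k + 4).
A = k + 2, B = k + 4, C = 1.
Set up (k + 2)·f(k+1) − (k + 3)·f(k) − (1) = 0.
deg f ≤ 1 (via 1,1,0).
Coefficient equations give f(k) = k/2.
Then R = B(k−1)f/C = k*(k + 3)/2, so s_k = R(k)·t_k = -2*k/(k + 2).
s_(k+1) − s_k = -4/(k**2 + 5*k + 6) = t_k.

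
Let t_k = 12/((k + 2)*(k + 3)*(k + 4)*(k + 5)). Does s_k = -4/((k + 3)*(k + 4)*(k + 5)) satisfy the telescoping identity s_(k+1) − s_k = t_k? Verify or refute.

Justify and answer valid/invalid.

Invalid: residual -48/(k**5 + 20*k**4 + 155*k**3 + 580*k**2 + 1044*k + 720) ≠ 0.

s_(k+1) = -4/((k + 4)*(k + 5)*(k + 6))
s_(k+1) − s_k = 12/((k + 3)*(k + 4)*(k + 5)*(k + 6))
(s_(k+1) − s_k) − t_k = -48/((k + 2)*(k + 3)*(k + 4)*(k + 5)*(k + 6))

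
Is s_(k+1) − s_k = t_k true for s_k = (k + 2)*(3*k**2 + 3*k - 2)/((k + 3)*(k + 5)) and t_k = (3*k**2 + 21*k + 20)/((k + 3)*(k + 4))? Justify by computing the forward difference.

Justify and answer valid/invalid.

Invalid: residual 3*(-21*k**2 - 115*k - 108)/(k**4 + 18*k**3 + 119*k**2 + 342*k + 360) ≠ 0.

s_(k+1) = (k + 3)*(3*k + 3*(k + 1)**2 + 1)/((k + 4)*(k + 6))
s_(k+1) − s_k = (3*k**4 + 54*k**3 + 278*k**2 + 505*k + 276)/(k**4 + 18*k**3 + 119*k**2 + 342*k + 360)
(s_(k+1) − s_k) − t_k = 3*(-21*k**2 - 115*k - 108)/(k**4 + 18*k**3 + 119*k**2 + 342*k + 360)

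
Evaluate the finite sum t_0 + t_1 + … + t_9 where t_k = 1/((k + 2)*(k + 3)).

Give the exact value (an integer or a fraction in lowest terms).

The ratio is (k + 2)/(k + 4).
Gosper form: A/B · C(k+1)/C(k) with A=k + 2, B=k + 4, C=1.
Need (k + 2)·f(k+1) − (k + 3)·f(k) = 1.
Degrees (1,1,0) ⇒ d ≤ 1.
A polynomial solution: f(k) = k/2.
Certificate R = B(k−1)f/C = k*(k + 3)/2 gives s_k = k/(2*(k + 2)).
Δs = 1/(k**2 + 5*k + 6), as required.
Σ_(k=0)^(9) t_k = s_(10) − s_(0) = 5/12 − (0) = 5/12.

Σ = 5/12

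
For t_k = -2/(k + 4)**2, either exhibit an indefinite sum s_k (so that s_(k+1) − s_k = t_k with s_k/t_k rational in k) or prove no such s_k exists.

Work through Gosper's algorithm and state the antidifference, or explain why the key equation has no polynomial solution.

not Gosper-summable; s_k does not exist

Ratio r(k) = (k + 4)**2/(k + 5)**2.
Normal form (A,B,C) = (k**2 + 8*k + 16, k**2 + 10*k + 25, 1).
f must satisfy (k**2 + 8*k + 16)·f(k+1) − (k**2 + 8*k + 16)·f(k) = 1.
Degrees (2,2,0) ⇒ d ≤ 0.
Put f(k) = c0: A·f(k+1) − B(k−1)·f(k) − C = -1; need -1 = 0 — inconsistent ⇒ no f, not summable.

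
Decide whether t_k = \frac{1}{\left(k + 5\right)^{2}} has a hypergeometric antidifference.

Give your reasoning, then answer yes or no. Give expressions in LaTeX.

r(k) = (k + 5)**2/(k + 6)**2 after simplifying.
A = k**2 + 10*k + 25, B = k**2 + 12*k + 36, C = 1.
Solve (k**2 + 10*k + 25)·f(k+1) − (k**2 + 10*k + 25)·f(k) = 1.
Bound: deg f ≤ 0.
Put f(k) = c0: A·f(k+1) − B(k−1)·f(k) − C = -1; need -1 = 0 — inconsistent ⇒ no f, not summable.

No — key equation has no polynomial f.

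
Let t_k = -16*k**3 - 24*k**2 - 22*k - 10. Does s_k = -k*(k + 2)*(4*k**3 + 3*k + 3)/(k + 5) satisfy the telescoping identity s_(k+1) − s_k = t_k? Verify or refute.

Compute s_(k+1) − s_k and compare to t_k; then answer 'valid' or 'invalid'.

Invalid: residual 3*(12*k**4 + 104*k**3 + 139*k**2 + 117*k + 50)/(k**2 + 11*k + 30) ≠ 0.

s_(k+1) = -(k + 1)*(k + 3)*(3*k + 4*(k + 1)**3 + 6)/(k + 6)
s_(k+1) − s_k = (-16*k**5 - 164*k**4 - 454*k**3 - 555*k**2 - 419*k - 150)/(k**2 + 11*k + 30)
(s_(k+1) − s_k) − t_k = 3*(12*k**4 + 104*k**3 + 139*k**2 + 117*k + 50)/(k**2 + 11*k + 30)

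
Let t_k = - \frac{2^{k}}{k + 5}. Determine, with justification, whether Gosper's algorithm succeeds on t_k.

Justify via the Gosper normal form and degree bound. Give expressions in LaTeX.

No. Not Gosper-summable.

t_(k+1)/t_k = 2*(k + 5)/(k + 6).
Gosper form: A/B · C(k+1)/C(k) with A=2*k + 10, B=k + 6, C=1.
Key eq: (2*k + 10)·f(k+1) = (k + 5)·f(k) + (1).
d = -1 from the (1,1,0) case.
d = -1 < 0 ⇒ no nonzero polynomial f; not summable.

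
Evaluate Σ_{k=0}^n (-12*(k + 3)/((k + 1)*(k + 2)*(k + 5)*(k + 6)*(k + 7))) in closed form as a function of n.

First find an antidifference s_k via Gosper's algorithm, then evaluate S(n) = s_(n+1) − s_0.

t_(k+1)/t_k = (k + 1)*(k + 4)*(k + 5)/((k + 3)**2*(k + 8)).
Factor: A=k + 1; B=k + 8; C=k**3 + 10*k**2 + 33*k + 36.
Need (k + 1)·f(k+1) − (k + 7)·f(k) = k**3 + 10*k**2 + 33*k + 36.
Bound: deg f ≤ 6.
Solving with deg f ≤ 6: f(k) = k*(k + 2)*(k + 3)*(k + 4)*(k**2 + 12*k + 41)/90.
Get s_k = R·t_k = 2*k*(-k**2 - 12*k - 41)/(15*(k**3 + 12*k**2 + 41*k + 30)) with R(k) = B(k−1)f(k)/C(k) = k*(k + 2)*(k + 7)*(k**2 + 12*k + 41)/(90*(k + 3)).
Δs = 12*(-k - 3)/(k**5 + 21*k**4 + 163*k**3 + 567*k**2 + 844*k + 420), as required.
s_(n+1) = 2*(-n**3 - 15*n**2 - 68*n - 54)/(15*(n**3 + 15*n**2 + 68*n + 84)) and s_(0) = 0, so S(n) = 2*(-n**3 - 15*n**2 - 68*n - 54)/(15*(n**3 + 15*n**2 + 68*n + 84)).

S(n) = 2*(-n**3 - 15*n**2 - 68*n - 54)/(15*(n**3 + 15*n**2 + 68*n + 84))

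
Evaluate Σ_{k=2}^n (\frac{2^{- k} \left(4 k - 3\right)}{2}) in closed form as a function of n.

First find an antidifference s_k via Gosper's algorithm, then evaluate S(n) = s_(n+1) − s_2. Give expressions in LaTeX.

S(n) = 2^{- n - 2} \left(9 \cdot 2^{n} - 8 n - 10\right)

t_(k+1)/t_k = (4*k + 1)/(2*(4*k - 3)).
Gosper form: A/B · C(k+1)/C(k) with A=1/2, B=1, C=k - 3/4.
f must satisfy (1/2)·f(k+1) − (1)·f(k) = k - 3/4.
From deg A=0, deg B=0, deg C=1: d=1.
A polynomial solution: f(k) = -(4*k + 1)/2.
So s_k = (B(k−1)f/C)·t_k = (-2*(4*k + 1)/(4*k - 3))·t_k = (-4*k - 1)/2**k.
s_(k+1) − s_k = (4*k - 3)/(2*2**k) = t_k.
Evaluate: s_(n+1) = 2**(-n - 1)*(-4*n - 5); subtract s_(2) = -9/4 ⇒ S(n) = 2**(-n - 2)*(9*2**n - 8*n - 10).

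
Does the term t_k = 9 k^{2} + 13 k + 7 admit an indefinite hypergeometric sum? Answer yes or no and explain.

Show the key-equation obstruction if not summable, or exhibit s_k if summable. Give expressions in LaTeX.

Yes. s_k = k \left(3 k^{2} + 2 k + 2\right).

r(k) = (9*k**2 + 31*k + 29)/(9*k**2 + 13*k + 7) after simplifying.
Normal form (A,B,C) = (1, 1, k**2 + 13*k/9 + 7/9).
f must satisfy (1)·f(k+1) − (1)·f(k) = k**2 + 13*k/9 + 7/9.
deg f ≤ 3 (via 0,0,2).
Coefficient equations give f(k) = k*(3*k**2 + 2*k + 2)/9.
So s_k = (B(k−1)f/C)·t_k = (k*(3*k**2 + 2*k + 2)/(9*k**2 + 13*k + 7))·t_k = k*(3*k**2 + 2*k + 2).
Verify: 9*k**2 + 13*k + 7 matches t_k.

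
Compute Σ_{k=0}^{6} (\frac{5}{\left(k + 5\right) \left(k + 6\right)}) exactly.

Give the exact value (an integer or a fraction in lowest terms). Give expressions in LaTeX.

r(k) = (k + 5)/(k + 7) after simplifying.
Take A(k)=k + 5, B(k)=k + 7, C(k)=1.
f must satisfy (k + 5)·f(k+1) − (k + 6)·f(k) = 1.
d = 1 from the (1,1,0) case.
A polynomial solution: f(k) = k/5.
R(k) = B(k−1)·f(k)/C(k) = k*(k + 6)/5; s_k = R·t_k = k/(k + 5).
Check: Δs_k = 5/(k**2 + 11*k + 30). ✓
Sum = s_(7) − s_(0); s_(7) = 7/12, s_(0) = 0 ⇒ 7/12.

Σ = 7/12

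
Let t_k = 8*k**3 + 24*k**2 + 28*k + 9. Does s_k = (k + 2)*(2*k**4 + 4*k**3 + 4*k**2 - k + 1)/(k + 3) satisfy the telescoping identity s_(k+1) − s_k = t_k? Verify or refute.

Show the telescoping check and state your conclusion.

s_(k+1) = (k + 3)*(-k + 2*(k + 1)**4 + 4*(k + 1)**3 + 4*(k + 1)**2)/(k + 4)
s_(k+1) − s_k = (8*k**5 + 74*k**4 + 248*k**3 + 397*k**2 + 305*k + 82)/(k**2 + 7*k + 12)
(s_(k+1) − s_k) − t_k = 2*(-3*k**4 - 22*k**3 - 48*k**2 - 47*k - 13)/(k**2 + 7*k + 12)

Invalid: residual 2*(-3*k**4 - 22*k**3 - 48*k**2 - 47*k - 13)/(k**2 + 7*k + 12) ≠ 0.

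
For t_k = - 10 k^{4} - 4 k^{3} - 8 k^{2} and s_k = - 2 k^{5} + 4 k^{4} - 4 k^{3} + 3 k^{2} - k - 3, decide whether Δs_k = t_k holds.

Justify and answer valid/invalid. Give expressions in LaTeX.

valid (s_(k+1) − s_k reduces to t_k)

s_(k+1) = -2*k**5 - 6*k**4 - 8*k**3 - 5*k**2 - k - 3
s_(k+1) − s_k = k**2*(-10*k**2 - 4*k - 8)
(s_(k+1) − s_k) − t_k = 0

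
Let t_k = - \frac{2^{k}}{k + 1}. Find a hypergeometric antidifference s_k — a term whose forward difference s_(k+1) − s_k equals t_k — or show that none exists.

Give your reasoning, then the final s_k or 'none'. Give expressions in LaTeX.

not Gosper-summable; s_k does not exist

Compute t_(k+1)/t_k: get 2*(k + 1)/(k + 2).
Gosper form: A/B · C(k+1)/C(k) with A=2*k + 2, B=k + 2, C=1.
Solve (2*k + 2)·f(k+1) − (k + 1)·f(k) = 1.
Bound: deg f ≤ -1.
Negative degree bound (-1): no f exists, t_k not Gosper-summable.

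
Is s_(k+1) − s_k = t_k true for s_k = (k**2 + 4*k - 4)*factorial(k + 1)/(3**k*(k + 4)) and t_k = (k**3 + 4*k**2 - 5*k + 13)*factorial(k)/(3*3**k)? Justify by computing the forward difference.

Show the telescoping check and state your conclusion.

s_(k+1) = (k**2 + 6*k + 1)*factorial(k + 2)/(3*3**k*(k + 5))
s_(k+1) − s_k = (k**4 + 9*k**3 + 18*k**2 + 6*k + 68)*factorial(k + 1)/(3*3**k*(k + 4)*(k + 5))
(s_(k+1) − s_k) − t_k = -(k**4 + 8*k**3 + 8*k**2 - 19*k + 64)*factorial(k)/(3**k*(k + 4)*(k + 5))

Invalid: residual -(k**4 + 8*k**3 + 8*k**2 - 19*k + 64)*factorial(k)/(3**k*(k + 4)*(k + 5)) ≠ 0.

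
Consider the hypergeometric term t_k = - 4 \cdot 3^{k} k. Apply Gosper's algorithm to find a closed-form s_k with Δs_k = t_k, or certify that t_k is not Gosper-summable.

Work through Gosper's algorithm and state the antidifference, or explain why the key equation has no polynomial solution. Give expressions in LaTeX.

The ratio is 3 + 3/k.
A = 3, B = 1, C = k.
f must satisfy (3)·f(k+1) − (1)·f(k) = k.
Degrees (0,0,1) ⇒ d ≤ 1.
Coefficient equations give f(k) = (2*k - 3)/4.
R(k) = B(k−1)·f(k)/C(k) = (2*k - 3)/(4*k); s_k = R·t_k = 3**k*(3 - 2*k).
s_(k+1) − s_k = -4*3**k*k = t_k.

s_k = 3^{k} \left(3 - 2 k\right)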